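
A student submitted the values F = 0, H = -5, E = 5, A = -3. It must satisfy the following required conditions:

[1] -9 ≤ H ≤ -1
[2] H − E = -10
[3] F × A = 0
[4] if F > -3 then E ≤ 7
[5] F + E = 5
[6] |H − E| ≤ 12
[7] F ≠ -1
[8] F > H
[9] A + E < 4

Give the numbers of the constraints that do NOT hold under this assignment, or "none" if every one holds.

No violations.

[1] H = -5 lies in [-9, -1]  OK
[2] H − E = -5 − 5 = -10  OK
[3] F × A = 0 × (-3) = 0  OK
[4] F = 0 > -3, so we need E ≤ 7; E = 5 ≤ 7  OK
[5] F + E = 0 + 5 = 5  OK
[6] |-5 − 5| = 10; 10 ≤ 12  OK
[7] F = 0, and 0 ≠ -1  OK
[8] F = 0, H = -5; 0 > -5  OK
[9] A + E = -3 + 5 = 2; 2 < 4  OK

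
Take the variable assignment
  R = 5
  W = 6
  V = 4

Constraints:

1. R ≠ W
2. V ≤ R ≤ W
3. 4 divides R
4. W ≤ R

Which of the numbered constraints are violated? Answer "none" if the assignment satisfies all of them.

1. R = 5, W = 6; distinct  holds
2. values 4 ≤ 5 ≤ 6  holds
3. 5 = 4×1 + 1, so 4 does not divide 5  fails
4. W = 6, R = 5; 6 > 5 (want ≤)  fails

Constraints 3, 4 are violated.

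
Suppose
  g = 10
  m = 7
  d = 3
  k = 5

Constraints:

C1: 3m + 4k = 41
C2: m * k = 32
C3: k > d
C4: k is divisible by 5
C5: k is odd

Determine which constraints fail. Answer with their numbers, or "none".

C1: 3m + 4k = 3(7) + 4(5) = 41  true
C2: m * k = 7 * 5 = 35, not 32  false
C3: k = 5, d = 3; 5 > 3  true
C4: 5 / 5 = 1, so 5 divides 5  true
C5: k = 5 is odd  true

Constraint 2 does not hold.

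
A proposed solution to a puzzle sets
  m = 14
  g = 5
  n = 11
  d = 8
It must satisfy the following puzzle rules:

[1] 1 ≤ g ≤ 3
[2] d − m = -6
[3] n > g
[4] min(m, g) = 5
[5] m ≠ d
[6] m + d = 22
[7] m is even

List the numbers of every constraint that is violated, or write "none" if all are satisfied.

Constraint 1 is violated.

[1] g = 5 is outside [1, 3]  fails
[2] d − m = 8 − 14 = -6  holds
[3] n = 11, g = 5; 11 > 5  holds
[4] min(14, 5) = 5  holds
[5] m = 14, d = 8; distinct  holds
[6] m + d = 14 + 8 = 22  holds
[7] m = 14 is even  holds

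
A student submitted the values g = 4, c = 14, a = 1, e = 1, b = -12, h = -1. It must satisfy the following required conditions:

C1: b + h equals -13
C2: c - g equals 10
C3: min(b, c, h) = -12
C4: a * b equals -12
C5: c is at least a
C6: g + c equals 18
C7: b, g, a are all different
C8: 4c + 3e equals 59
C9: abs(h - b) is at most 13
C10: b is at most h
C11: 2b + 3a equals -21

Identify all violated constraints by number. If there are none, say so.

C1: b + h = -12 + (-1) = -13  OK
C2: c - g = 14 - 4 = 10  OK
C3: min(-12, 14, -1) = -12  OK
C4: a * b = 1 * (-12) = -12  OK
C5: c = 14, a = 1; 14 ≥ 1  OK
C6: g + c = 4 + 14 = 18  OK
C7: values -12, 4, 1 are pairwise distinct  OK
C8: 4c + 3e = 4(14) + 3(1) = 59  OK
C9: abs(-1 - (-12)) = 11; 11 ≤ 13  OK
C10: b = -12, h = -1; -12 ≤ -1  OK
C11: 2b + 3a = 2(-12) + 3(1) = -21  OK

No violations.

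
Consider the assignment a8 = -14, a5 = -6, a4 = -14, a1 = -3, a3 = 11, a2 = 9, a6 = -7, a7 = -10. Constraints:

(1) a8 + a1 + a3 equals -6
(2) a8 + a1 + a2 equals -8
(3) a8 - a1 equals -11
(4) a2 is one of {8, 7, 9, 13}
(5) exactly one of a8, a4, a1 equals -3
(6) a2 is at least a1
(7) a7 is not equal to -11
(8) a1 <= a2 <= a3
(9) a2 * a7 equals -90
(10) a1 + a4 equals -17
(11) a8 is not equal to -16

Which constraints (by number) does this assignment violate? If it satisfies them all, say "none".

No violations.

(1) a8 + a1 + a3 = -14 + (-3) + 11 = -6 — satisfied.
(2) a8 + a1 + a2 = -14 + (-3) + 9 = -8 — satisfied.
(3) a8 - a1 = -14 - (-3) = -11 — satisfied.
(4) a2 = 9 is in {8, 7, 9, 13} — satisfied.
(5) a8=-14, a4=-14, a1=-3; 1 of them equals -3 — satisfied.
(6) a2 = 9, a1 = -3; 9 ≥ -3 — satisfied.
(7) a7 = -10, and -10 ≠ -11 — satisfied.
(8) values -3 <= 9 <= 11 — satisfied.
(9) a2 * a7 = 9 * (-10) = -90 — satisfied.
(10) a1 + a4 = -3 + (-14) = -17 — satisfied.
(11) a8 = -14, and -14 ≠ -16 — satisfied.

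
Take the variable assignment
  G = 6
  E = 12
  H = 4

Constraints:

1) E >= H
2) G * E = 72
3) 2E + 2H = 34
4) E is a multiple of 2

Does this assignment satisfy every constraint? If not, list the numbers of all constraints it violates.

1) E = 12, H = 4; 12 ≥ 4 — holds.
2) G * E = 6 * 12 = 72 — holds.
3) 2E + 2H = 2(12) + 2(4) = 32, not 34 — does not hold.
4) 12 / 2 = 6, so 2 divides 12 — holds.

Violated: 3.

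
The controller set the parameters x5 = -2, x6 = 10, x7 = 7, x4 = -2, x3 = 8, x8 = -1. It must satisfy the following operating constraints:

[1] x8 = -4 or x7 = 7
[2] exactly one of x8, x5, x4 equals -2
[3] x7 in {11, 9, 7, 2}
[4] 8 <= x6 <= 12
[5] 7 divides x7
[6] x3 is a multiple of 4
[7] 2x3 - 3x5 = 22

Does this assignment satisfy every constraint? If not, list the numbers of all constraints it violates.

Violated: 2.

[1] x8 = -1 ≠ -4, but x7 = 7 = 7 (second disjunct) — OK.
[2] x8=-1, x5=-2, x4=-2; 2 of them equal -2, not exactly one — violated.
[3] x7 = 7 is in {11, 9, 7, 2} — OK.
[4] x6 = 10 lies in [8, 12] — OK.
[5] 7 / 7 = 1, so 7 divides 7 — OK.
[6] 8 / 4 = 2, so 4 divides 8 — OK.
[7] 2x3 - 3x5 = 2(8) - 3(-2) = 22 — OK.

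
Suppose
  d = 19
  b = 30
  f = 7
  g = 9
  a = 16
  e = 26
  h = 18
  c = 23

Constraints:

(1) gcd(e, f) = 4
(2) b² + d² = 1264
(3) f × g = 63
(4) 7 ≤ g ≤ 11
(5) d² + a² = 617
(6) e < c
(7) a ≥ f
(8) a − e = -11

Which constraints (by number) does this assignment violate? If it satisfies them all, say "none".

Constraints 1, 2, 6, 8 do not hold.

(1) gcd(26, 7) = 1, not 4  ✗
(2) b² + d² = 30² + 19² = 900 + 361 = 1261, not 1264  ✗
(3) f × g = 7 × 9 = 63  ✓
(4) g = 9 lies in [7, 11]  ✓
(5) d² + a² = 19² + 16² = 361 + 256 = 617  ✓
(6) e = 26, c = 23; 26 ≥ 23 (want <)  ✗
(7) a = 16, f = 7; 16 ≥ 7  ✓
(8) a − e = 16 − 26 = -10, not -11  ✗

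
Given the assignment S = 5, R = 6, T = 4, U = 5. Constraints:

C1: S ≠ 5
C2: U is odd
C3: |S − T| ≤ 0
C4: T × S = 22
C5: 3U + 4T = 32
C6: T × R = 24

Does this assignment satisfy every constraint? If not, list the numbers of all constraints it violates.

Violated: 1, 3, 4, 5.

C1: S = 5, but 5 is required to differ  ✗
C2: U = 5 is odd  ✓
C3: |5 − 4| = 1; 1 > 0, exceeds bound 0  ✗
C4: T × S = 4 × 5 = 20, not 22  ✗
C5: 3U + 4T = 3(5) + 4(4) = 31, not 32  ✗
C6: T × R = 4 × 6 = 24  ✓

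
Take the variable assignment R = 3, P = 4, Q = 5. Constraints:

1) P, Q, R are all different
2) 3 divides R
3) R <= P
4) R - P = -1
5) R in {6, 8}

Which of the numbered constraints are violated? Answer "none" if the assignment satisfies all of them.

No — constraint 5 is not satisfied.

1) values 4, 5, 3 are pairwise distinct  ✔
2) 3 / 3 = 1, so 3 divides 3  ✔
3) R = 3, P = 4; 3 ≤ 4  ✔
4) R - P = 3 - 4 = -1  ✔
5) R = 3 is not in {6, 8}  ✘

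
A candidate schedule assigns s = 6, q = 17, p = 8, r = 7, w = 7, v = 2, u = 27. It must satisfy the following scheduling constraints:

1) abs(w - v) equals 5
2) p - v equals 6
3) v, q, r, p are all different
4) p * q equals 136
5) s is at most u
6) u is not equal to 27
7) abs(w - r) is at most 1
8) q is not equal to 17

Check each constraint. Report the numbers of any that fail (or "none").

The assignment fails constraints 6 and 8.

1) abs(7 - 2) = 5  true
2) p - v = 8 - 2 = 6  true
3) values 2, 17, 7, 8 are pairwise distinct  true
4) p * q = 8 * 17 = 136  true
5) s = 6, u = 27; 6 ≤ 27  true
6) u = 27, but 27 is required to differ  false
7) abs(7 - 7) = 0; 0 ≤ 1  true
8) q = 17, but 17 is required to differ  false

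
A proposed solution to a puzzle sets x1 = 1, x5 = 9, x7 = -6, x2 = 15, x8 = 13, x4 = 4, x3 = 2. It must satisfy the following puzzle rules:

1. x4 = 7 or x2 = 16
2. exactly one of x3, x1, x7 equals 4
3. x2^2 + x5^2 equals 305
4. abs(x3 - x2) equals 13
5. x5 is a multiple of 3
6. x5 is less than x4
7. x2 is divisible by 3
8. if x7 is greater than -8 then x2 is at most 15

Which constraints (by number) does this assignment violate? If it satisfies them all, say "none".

1. x4 = 4 ≠ 7 and x2 = 15 ≠ 16; both disjuncts false — violated.
2. x3=2, x1=1, x7=-6; 0 of them equal 4, not exactly one — violated.
3. x2^2 + x5^2 = 15^2 + 9^2 = 225 + 81 = 306, not 305 — violated.
4. abs(2 - 15) = 13 — OK.
5. 9 / 3 = 3, so 3 divides 9 — OK.
6. x5 = 9, x4 = 4; 9 ≥ 4 (want <) — violated.
7. 15 / 3 = 5, so 3 divides 15 — OK.
8. x7 = -6 > -8, so we need x2 ≤ 15; x2 = 15 ≤ 15 — OK.

No — constraints 1, 2, 3, and 6 are not satisfied.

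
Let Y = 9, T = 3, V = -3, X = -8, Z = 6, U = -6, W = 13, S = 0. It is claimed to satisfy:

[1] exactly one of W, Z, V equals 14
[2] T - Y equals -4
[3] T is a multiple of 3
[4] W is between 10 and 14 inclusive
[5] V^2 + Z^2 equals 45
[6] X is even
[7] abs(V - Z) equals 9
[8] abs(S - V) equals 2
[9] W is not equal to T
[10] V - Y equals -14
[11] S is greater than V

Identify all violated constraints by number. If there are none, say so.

Constraints 1, 2, 8, and 10 are violated.

[1] W=13, Z=6, V=-3; 0 of them equal 14, not exactly one  ✗
[2] T - Y = 3 - 9 = -6, not -4  ✗
[3] 3 / 3 = 1, so 3 divides 3  ✓
[4] W = 13 lies in [10, 14]  ✓
[5] V^2 + Z^2 = (-3)^2 + 6^2 = 9 + 36 = 45  ✓
[6] X = -8 is even  ✓
[7] abs(-3 - 6) = 9  ✓
[8] abs(0 - (-3)) = 3, not 2  ✗
[9] W = 13, T = 3; distinct  ✓
[10] V - Y = -3 - 9 = -12, not -14  ✗
[11] S = 0, V = -3; 0 > -3  ✓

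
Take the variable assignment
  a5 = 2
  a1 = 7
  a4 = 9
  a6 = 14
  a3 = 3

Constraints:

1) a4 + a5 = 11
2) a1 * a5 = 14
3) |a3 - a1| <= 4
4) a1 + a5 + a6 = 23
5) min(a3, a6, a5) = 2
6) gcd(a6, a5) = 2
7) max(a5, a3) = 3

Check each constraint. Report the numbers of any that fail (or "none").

No violations.

1) a4 + a5 = 9 + 2 = 11  true
2) a1 * a5 = 7 * 2 = 14  true
3) |3 - 7| = 4; 4 ≤ 4  true
4) a1 + a5 + a6 = 7 + 2 + 14 = 23  true
5) min(3, 14, 2) = 2  true
6) gcd(14, 2) = 2  true
7) max(2, 3) = 3  true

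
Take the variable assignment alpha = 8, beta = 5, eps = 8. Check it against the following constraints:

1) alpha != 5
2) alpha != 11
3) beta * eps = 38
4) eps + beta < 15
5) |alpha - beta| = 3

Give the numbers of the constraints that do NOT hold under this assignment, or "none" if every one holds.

Violated: 3.

1) alpha = 8, and 8 ≠ 5  ✔
2) alpha = 8, and 8 ≠ 11  ✔
3) beta * eps = 5 * 8 = 40, not 38  ✘
4) eps + beta = 8 + 5 = 13; 13 < 15  ✔
5) |8 - 5| = 3  ✔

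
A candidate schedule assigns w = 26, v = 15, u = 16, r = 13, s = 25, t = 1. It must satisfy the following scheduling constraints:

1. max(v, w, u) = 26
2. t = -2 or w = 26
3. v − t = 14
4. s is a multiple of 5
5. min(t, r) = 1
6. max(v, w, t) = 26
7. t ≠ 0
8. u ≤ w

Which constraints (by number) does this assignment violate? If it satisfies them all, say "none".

Yes — all constraints hold.

1. max(15, 26, 16) = 26  ✓
2. t = 1 ≠ -2, but w = 26 = 26 (second disjunct)  ✓
3. v − t = 15 − 1 = 14  ✓
4. 25 / 5 = 5, so 5 divides 25  ✓
5. min(1, 13) = 1  ✓
6. max(15, 26, 1) = 26  ✓
7. t = 1, and 1 ≠ 0  ✓
8. u = 16, w = 26; 16 ≤ 26  ✓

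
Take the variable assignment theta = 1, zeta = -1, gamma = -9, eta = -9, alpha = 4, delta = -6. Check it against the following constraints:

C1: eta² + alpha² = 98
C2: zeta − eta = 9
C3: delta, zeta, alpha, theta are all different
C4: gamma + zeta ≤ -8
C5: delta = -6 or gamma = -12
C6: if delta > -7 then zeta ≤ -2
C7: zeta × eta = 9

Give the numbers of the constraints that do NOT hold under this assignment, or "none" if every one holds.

C1: eta² + alpha² = (-9)² + 4² = 81 + 16 = 97, not 98  FAIL
C2: zeta − eta = -1 − (-9) = 8, not 9  FAIL
C3: values -6, -1, 4, 1 are pairwise distinct  OK
C4: gamma + zeta = -9 + (-1) = -10; -10 ≤ -8  OK
C5: delta = -6 = -6 (first disjunct)  OK
C6: delta = -6 > -7, so we need zeta ≤ -2; but zeta = -1 > -2  FAIL
C7: zeta × eta = -1 × (-9) = 9  OK

The assignment fails constraints 1, 2, 6.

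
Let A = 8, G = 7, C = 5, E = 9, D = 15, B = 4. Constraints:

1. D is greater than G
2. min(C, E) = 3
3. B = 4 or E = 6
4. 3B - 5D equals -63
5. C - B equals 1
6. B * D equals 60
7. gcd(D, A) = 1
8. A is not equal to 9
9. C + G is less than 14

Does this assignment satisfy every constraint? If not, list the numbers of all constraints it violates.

1. D = 15, G = 7; 15 > 7  OK
2. min(5, 9) = 5, not 3  FAIL
3. B = 4 = 4 (first disjunct)  OK
4. 3B - 5D = 3(4) - 5(15) = -63  OK
5. C - B = 5 - 4 = 1  OK
6. B * D = 4 * 15 = 60  OK
7. gcd(15, 8) = 1  OK
8. A = 8, and 8 ≠ 9  OK
9. C + G = 5 + 7 = 12; 12 < 14  OK

Constraint 2 does not hold.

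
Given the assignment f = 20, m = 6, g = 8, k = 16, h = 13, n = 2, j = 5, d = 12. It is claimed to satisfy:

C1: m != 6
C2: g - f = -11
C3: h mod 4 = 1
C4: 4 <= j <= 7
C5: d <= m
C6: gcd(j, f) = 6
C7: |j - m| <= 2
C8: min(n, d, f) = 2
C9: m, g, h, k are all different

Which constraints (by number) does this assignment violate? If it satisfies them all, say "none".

Constraints 1, 2, 5, and 6 are violated.

C1: m = 6, but 6 is required to differ  false
C2: g - f = 8 - 20 = -12, not -11  false
C3: 13 mod 4 = 1  true
C4: j = 5 lies in [4, 7]  true
C5: d = 12, m = 6; 12 > 6 (want ≤)  false
C6: gcd(5, 20) = 5, not 6  false
C7: |5 - 6| = 1; 1 ≤ 2  true
C8: min(2, 12, 20) = 2  true
C9: values 6, 8, 13, 16 are pairwise distinct  true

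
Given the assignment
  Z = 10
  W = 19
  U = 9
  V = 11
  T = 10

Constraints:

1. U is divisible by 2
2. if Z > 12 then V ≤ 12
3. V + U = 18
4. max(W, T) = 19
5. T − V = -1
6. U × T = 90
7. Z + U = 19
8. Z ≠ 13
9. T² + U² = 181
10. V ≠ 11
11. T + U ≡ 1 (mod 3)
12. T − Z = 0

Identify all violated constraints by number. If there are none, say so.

No — constraints 1, 3, 10 are not satisfied.

1. 9 = 2×4 + 1, so 2 does not divide 9 — fails.
2. Z = 10, not > 12; antecedent false, conditional vacuously true — holds.
3. V + U = 11 + 9 = 20, not 18 — fails.
4. max(19, 10) = 19 — holds.
5. T − V = 10 − 11 = -1 — holds.
6. U × T = 9 × 10 = 90 — holds.
7. Z + U = 10 + 9 = 19 — holds.
8. Z = 10, and 10 ≠ 13 — holds.
9. T² + U² = 10² + 9² = 100 + 81 = 181 — holds.
10. V = 11, but 11 is required to differ — fails.
11. T + U = 19; 19 mod 3 = 1 — holds.
12. T − Z = 10 − 10 = 0 — holds.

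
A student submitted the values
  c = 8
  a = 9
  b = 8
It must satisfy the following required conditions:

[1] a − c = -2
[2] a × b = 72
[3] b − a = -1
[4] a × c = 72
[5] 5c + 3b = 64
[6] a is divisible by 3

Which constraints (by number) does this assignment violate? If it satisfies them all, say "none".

[1] a − c = 9 − 8 = 1, not -2 — violated.
[2] a × b = 9 × 8 = 72 — satisfied.
[3] b − a = 8 − 9 = -1 — satisfied.
[4] a × c = 9 × 8 = 72 — satisfied.
[5] 5c + 3b = 5(8) + 3(8) = 64 — satisfied.
[6] 9 / 3 = 3, so 3 divides 9 — satisfied.

Constraint 1 is violated.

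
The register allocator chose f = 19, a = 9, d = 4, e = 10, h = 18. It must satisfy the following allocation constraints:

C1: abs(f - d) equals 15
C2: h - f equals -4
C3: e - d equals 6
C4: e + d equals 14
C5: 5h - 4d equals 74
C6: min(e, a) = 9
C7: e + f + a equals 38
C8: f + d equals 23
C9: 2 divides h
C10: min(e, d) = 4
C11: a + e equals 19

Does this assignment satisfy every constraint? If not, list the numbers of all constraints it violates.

Constraint 2 is violated.

C1: abs(19 - 4) = 15 — OK.
C2: h - f = 18 - 19 = -1, not -4 — violated.
C3: e - d = 10 - 4 = 6 — OK.
C4: e + d = 10 + 4 = 14 — OK.
C5: 5h - 4d = 5(18) - 4(4) = 74 — OK.
C6: min(10, 9) = 9 — OK.
C7: e + f + a = 10 + 19 + 9 = 38 — OK.
C8: f + d = 19 + 4 = 23 — OK.
C9: 18 / 2 = 9, so 2 divides 18 — OK.
C10: min(10, 4) = 4 — OK.
C11: a + e = 9 + 10 = 19 — OK.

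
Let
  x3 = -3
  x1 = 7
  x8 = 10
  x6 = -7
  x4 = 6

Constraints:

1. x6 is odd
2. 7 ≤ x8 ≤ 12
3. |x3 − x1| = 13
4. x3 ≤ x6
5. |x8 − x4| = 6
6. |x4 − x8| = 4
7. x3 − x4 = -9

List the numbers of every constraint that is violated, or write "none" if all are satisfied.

1. x6 = -7 is odd  ✓
2. x8 = 10 lies in [7, 12]  ✓
3. |-3 − 7| = 10, not 13  ✗
4. x3 = -3, x6 = -7; -3 > -7 (want ≤)  ✗
5. |10 − 6| = 4, not 6  ✗
6. |6 − 10| = 4  ✓
7. x3 − x4 = -3 − 6 = -9  ✓

Violated: 3, 4, 5.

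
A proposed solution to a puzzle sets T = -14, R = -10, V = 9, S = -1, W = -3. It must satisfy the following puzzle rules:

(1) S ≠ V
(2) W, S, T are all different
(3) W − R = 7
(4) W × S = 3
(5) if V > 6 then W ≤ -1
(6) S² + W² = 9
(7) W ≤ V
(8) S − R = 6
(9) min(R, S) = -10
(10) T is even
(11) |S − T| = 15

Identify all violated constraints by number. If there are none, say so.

(1) S = -1, V = 9; distinct — holds.
(2) values -3, -1, -14 are pairwise distinct — holds.
(3) W − R = -3 − (-10) = 7 — holds.
(4) W × S = -3 × (-1) = 3 — holds.
(5) V = 9 > 6, so we need W ≤ -1; W = -3 ≤ -1 — holds.
(6) S² + W² = (-1)² + (-3)² = 1 + 9 = 10, not 9 — does not hold.
(7) W = -3, V = 9; -3 ≤ 9 — holds.
(8) S − R = -1 − (-10) = 9, not 6 — does not hold.
(9) min(-10, -1) = -10 — holds.
(10) T = -14 is even — holds.
(11) |-1 − (-14)| = 13, not 15 — does not hold.

Constraints 6, 8, and 11 do not hold.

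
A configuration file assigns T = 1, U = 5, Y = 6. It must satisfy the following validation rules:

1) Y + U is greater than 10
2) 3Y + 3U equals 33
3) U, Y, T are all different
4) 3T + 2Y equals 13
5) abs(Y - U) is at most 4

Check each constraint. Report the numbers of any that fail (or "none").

1) Y + U = 6 + 5 = 11; 11 > 10 — OK.
2) 3Y + 3U = 3(6) + 3(5) = 33 — OK.
3) values 5, 6, 1 are pairwise distinct — OK.
4) 3T + 2Y = 3(1) + 2(6) = 15, not 13 — violated.
5) abs(6 - 5) = 1; 1 ≤ 4 — OK.

No — constraint 4 is not satisfied.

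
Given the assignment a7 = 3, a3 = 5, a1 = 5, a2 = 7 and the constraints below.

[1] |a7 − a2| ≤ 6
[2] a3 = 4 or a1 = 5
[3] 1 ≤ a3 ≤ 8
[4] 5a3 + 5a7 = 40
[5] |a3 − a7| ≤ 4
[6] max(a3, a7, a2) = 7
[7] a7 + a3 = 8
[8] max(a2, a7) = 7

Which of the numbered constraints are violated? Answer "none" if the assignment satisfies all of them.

All constraints are satisfied.

[1] |3 − 7| = 4; 4 ≤ 6  OK
[2] a3 = 5 ≠ 4, but a1 = 5 = 5 (second disjunct)  OK
[3] a3 = 5 lies in [1, 8]  OK
[4] 5a3 + 5a7 = 5(5) + 5(3) = 40  OK
[5] |5 − 3| = 2; 2 ≤ 4  OK
[6] max(5, 3, 7) = 7  OK
[7] a7 + a3 = 3 + 5 = 8  OK
[8] max(7, 3) = 7  OK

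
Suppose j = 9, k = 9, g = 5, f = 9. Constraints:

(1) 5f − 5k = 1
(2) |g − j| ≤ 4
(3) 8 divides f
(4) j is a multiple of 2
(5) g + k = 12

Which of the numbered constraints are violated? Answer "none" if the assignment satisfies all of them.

Constraints 1, 3, 4, and 5 are violated.

(1) 5f − 5k = 5(9) − 5(9) = 0, not 1 — violated.
(2) |5 − 9| = 4; 4 ≤ 4 — satisfied.
(3) 9 = 8×1 + 1, so 8 does not divide 9 — violated.
(4) 9 = 2×4 + 1, so 2 does not divide 9 — violated.
(5) g + k = 5 + 9 = 14, not 12 — violated.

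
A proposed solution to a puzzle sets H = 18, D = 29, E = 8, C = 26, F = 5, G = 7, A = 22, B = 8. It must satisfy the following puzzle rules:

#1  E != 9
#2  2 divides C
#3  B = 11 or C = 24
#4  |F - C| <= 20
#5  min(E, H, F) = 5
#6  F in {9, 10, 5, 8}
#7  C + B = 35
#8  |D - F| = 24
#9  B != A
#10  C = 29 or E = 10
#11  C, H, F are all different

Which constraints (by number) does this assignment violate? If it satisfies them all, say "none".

The assignment fails constraints 3, 4, 7, 10.

#1 E = 8, and 8 ≠ 9 — satisfied.
#2 26 / 2 = 13, so 2 divides 26 — satisfied.
#3 B = 8 ≠ 11 and C = 26 ≠ 24; both disjuncts false — violated.
#4 |5 - 26| = 21; 21 > 20, exceeds bound 20 — violated.
#5 min(8, 18, 5) = 5 — satisfied.
#6 F = 5 is in {9, 10, 5, 8} — satisfied.
#7 C + B = 26 + 8 = 34, not 35 — violated.
#8 |29 - 5| = 24 — satisfied.
#9 B = 8, A = 22; distinct — satisfied.
#10 C = 26 ≠ 29 and E = 8 ≠ 10; both disjuncts false — violated.
#11 values 26, 18, 5 are pairwise distinct — satisfied.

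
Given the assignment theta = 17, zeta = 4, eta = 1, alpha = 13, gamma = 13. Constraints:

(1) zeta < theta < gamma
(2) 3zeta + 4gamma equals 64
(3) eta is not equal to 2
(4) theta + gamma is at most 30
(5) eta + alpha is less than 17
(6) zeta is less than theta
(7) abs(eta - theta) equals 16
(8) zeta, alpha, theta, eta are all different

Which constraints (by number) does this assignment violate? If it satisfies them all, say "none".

(1) values 4, 17, 13; theta = 17 is not < gamma = 13 — violated.
(2) 3zeta + 4gamma = 3(4) + 4(13) = 64 — OK.
(3) eta = 1, and 1 ≠ 2 — OK.
(4) theta + gamma = 17 + 13 = 30; 30 ≤ 30 — OK.
(5) eta + alpha = 1 + 13 = 14; 14 < 17 — OK.
(6) zeta = 4, theta = 17; 4 < 17 — OK.
(7) abs(1 - 17) = 16 — OK.
(8) values 4, 13, 17, 1 are pairwise distinct — OK.

Constraint 1 does not hold.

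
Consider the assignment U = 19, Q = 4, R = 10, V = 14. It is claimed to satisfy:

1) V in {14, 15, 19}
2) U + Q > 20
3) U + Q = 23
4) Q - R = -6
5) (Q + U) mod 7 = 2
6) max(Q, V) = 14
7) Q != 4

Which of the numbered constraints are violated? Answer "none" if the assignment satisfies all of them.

Constraint 7 does not hold.

1) V = 14 is in {14, 15, 19}  ✔
2) U + Q = 19 + 4 = 23; 23 > 20  ✔
3) U + Q = 19 + 4 = 23  ✔
4) Q - R = 4 - 10 = -6  ✔
5) Q + U = 23; 23 mod 7 = 2  ✔
6) max(4, 14) = 14  ✔
7) Q = 4, but 4 is required to differ  ✘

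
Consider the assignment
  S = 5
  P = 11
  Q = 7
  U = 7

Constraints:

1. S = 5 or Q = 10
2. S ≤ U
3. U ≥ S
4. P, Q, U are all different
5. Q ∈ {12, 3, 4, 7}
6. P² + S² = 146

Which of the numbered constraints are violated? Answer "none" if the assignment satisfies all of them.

1. S = 5 = 5 (first disjunct) — OK.
2. S = 5, U = 7; 5 ≤ 7 — OK.
3. U = 7, S = 5; 7 ≥ 5 — OK.
4. Q = U = 7, not all different — violated.
5. Q = 7 is in {12, 3, 4, 7} — OK.
6. P² + S² = 11² + 5² = 121 + 25 = 146 — OK.

Constraint 4 is violated.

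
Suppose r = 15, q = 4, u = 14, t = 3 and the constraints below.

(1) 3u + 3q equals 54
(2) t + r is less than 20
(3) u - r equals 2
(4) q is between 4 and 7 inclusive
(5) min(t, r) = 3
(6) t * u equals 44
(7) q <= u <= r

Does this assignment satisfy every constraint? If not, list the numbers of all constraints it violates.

Constraints 3 and 6 are violated.

(1) 3u + 3q = 3(14) + 3(4) = 54  OK
(2) t + r = 3 + 15 = 18; 18 < 20  OK
(3) u - r = 14 - 15 = -1, not 2  FAIL
(4) q = 4 lies in [4, 7]  OK
(5) min(3, 15) = 3  OK
(6) t * u = 3 * 14 = 42, not 44  FAIL
(7) values 4 <= 14 <= 15  OK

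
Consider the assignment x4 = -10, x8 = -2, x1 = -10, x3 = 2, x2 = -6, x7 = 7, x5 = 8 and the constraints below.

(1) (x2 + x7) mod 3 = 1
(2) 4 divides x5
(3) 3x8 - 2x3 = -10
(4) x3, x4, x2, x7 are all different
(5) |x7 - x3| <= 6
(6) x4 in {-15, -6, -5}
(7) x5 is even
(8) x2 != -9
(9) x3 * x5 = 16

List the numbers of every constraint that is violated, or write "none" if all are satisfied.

No — constraint 6 is not satisfied.

(1) x2 + x7 = 1; 1 mod 3 = 1  OK
(2) 8 / 4 = 2, so 4 divides 8  OK
(3) 3x8 - 2x3 = 3(-2) - 2(2) = -10  OK
(4) values 2, -10, -6, 7 are pairwise distinct  OK
(5) |7 - 2| = 5; 5 ≤ 6  OK
(6) x4 = -10 is not in {-15, -6, -5}  FAIL
(7) x5 = 8 is even  OK
(8) x2 = -6, and -6 ≠ -9  OK
(9) x3 * x5 = 2 * 8 = 16  OK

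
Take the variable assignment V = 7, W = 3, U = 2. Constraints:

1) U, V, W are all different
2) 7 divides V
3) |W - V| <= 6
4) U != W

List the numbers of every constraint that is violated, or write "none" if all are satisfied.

Yes — all constraints hold.

1) values 2, 7, 3 are pairwise distinct  ✓
2) 7 / 7 = 1, so 7 divides 7  ✓
3) |3 - 7| = 4; 4 ≤ 6  ✓
4) U = 2, W = 3; distinct  ✓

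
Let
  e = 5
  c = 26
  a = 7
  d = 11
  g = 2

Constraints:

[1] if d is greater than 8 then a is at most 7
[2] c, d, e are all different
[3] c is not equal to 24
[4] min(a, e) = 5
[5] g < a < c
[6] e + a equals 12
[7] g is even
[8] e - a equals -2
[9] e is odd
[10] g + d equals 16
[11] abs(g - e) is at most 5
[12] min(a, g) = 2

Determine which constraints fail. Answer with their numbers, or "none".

[1] d = 11 > 8, so we need a ≤ 7; a = 7 ≤ 7 — holds.
[2] values 26, 11, 5 are pairwise distinct — holds.
[3] c = 26, and 26 ≠ 24 — holds.
[4] min(7, 5) = 5 — holds.
[5] values 2 < 7 < 26 — holds.
[6] e + a = 5 + 7 = 12 — holds.
[7] g = 2 is even — holds.
[8] e - a = 5 - 7 = -2 — holds.
[9] e = 5 is odd — holds.
[10] g + d = 2 + 11 = 13, not 16 — does not hold.
[11] abs(2 - 5) = 3; 3 ≤ 5 — holds.
[12] min(7, 2) = 2 — holds.

No — constraint 10 is not satisfied.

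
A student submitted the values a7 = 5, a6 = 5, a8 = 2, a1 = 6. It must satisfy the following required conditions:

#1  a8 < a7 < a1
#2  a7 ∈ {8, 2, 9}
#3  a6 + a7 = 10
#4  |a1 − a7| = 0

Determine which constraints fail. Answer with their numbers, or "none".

#1 values 2 < 5 < 6  OK
#2 a7 = 5 is not in {8, 2, 9}  FAIL
#3 a6 + a7 = 5 + 5 = 10  OK
#4 |6 − 5| = 1, not 0  FAIL

Violated: 2 and 4.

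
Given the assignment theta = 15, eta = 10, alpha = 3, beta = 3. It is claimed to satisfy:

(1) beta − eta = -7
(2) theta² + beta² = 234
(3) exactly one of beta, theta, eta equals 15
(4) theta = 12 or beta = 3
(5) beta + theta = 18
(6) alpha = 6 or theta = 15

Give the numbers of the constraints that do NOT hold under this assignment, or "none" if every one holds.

The assignment satisfies every constraint.

(1) beta − eta = 3 − 10 = -7 — holds.
(2) theta² + beta² = 15² + 3² = 225 + 9 = 234 — holds.
(3) beta=3, theta=15, eta=10; 1 of them equals 15 — holds.
(4) theta = 15 ≠ 12, but beta = 3 = 3 (second disjunct) — holds.
(5) beta + theta = 3 + 15 = 18 — holds.
(6) alpha = 3 ≠ 6, but theta = 15 = 15 (second disjunct) — holds.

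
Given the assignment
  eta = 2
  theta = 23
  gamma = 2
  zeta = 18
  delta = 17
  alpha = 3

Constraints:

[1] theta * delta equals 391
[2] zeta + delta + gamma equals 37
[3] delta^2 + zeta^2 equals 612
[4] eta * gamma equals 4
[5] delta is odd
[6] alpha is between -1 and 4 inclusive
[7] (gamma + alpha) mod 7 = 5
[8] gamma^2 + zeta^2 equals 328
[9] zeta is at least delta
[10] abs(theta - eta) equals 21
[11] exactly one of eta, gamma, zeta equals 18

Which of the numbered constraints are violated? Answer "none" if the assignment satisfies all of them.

[1] theta * delta = 23 * 17 = 391 — holds.
[2] zeta + delta + gamma = 18 + 17 + 2 = 37 — holds.
[3] delta^2 + zeta^2 = 17^2 + 18^2 = 289 + 324 = 613, not 612 — fails.
[4] eta * gamma = 2 * 2 = 4 — holds.
[5] delta = 17 is odd — holds.
[6] alpha = 3 lies in [-1, 4] — holds.
[7] gamma + alpha = 5; 5 mod 7 = 5 — holds.
[8] gamma^2 + zeta^2 = 2^2 + 18^2 = 4 + 324 = 328 — holds.
[9] zeta = 18, delta = 17; 18 ≥ 17 — holds.
[10] abs(23 - 2) = 21 — holds.
[11] eta=2, gamma=2, zeta=18; 1 of them equals 18 — holds.

The assignment fails constraint 3.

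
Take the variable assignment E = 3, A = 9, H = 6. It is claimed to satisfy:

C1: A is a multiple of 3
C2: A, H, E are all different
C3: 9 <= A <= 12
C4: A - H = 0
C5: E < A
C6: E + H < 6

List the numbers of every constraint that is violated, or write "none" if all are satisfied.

No — constraints 4 and 6 are not satisfied.

C1: 9 / 3 = 3, so 3 divides 9 — holds.
C2: values 9, 6, 3 are pairwise distinct — holds.
C3: A = 9 lies in [9, 12] — holds.
C4: A - H = 9 - 6 = 3, not 0 — does not hold.
C5: E = 3, A = 9; 3 < 9 — holds.
C6: E + H = 3 + 6 = 9; 9 ≥ 6, bound 6 not met — does not hold.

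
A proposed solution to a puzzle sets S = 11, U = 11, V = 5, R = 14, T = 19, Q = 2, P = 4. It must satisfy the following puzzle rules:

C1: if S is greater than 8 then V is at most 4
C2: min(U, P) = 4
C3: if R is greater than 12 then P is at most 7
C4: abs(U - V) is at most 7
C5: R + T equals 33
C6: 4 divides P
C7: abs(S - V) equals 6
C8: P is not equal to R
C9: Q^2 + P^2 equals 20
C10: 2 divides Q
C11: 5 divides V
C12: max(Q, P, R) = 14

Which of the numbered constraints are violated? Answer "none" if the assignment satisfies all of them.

No — constraint 1 is not satisfied.

C1: S = 11 > 8, so we need V ≤ 4; but V = 5 > 4  FAIL
C2: min(11, 4) = 4  OK
C3: R = 14 > 12, so we need P ≤ 7; P = 4 ≤ 7  OK
C4: abs(11 - 5) = 6; 6 ≤ 7  OK
C5: R + T = 14 + 19 = 33  OK
C6: 4 / 4 = 1, so 4 divides 4  OK
C7: abs(11 - 5) = 6  OK
C8: P = 4, R = 14; distinct  OK
C9: Q^2 + P^2 = 2^2 + 4^2 = 4 + 16 = 20  OK
C10: 2 / 2 = 1, so 2 divides 2  OK
C11: 5 / 5 = 1, so 5 divides 5  OK
C12: max(2, 4, 14) = 14  OK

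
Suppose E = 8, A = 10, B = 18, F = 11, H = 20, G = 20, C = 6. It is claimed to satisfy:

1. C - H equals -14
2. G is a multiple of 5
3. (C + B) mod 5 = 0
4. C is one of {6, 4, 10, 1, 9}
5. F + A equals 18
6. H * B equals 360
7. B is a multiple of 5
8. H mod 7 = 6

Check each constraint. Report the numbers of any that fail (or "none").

1. C - H = 6 - 20 = -14 — satisfied.
2. 20 / 5 = 4, so 5 divides 20 — satisfied.
3. C + B = 24; 24 mod 5 = 4, not 0 — violated.
4. C = 6 is in {6, 4, 10, 1, 9} — satisfied.
5. F + A = 11 + 10 = 21, not 18 — violated.
6. H * B = 20 * 18 = 360 — satisfied.
7. 18 = 5*3 + 3, so 5 does not divide 18 — violated.
8. 20 mod 7 = 6 — satisfied.

Violated: 3, 5, and 7.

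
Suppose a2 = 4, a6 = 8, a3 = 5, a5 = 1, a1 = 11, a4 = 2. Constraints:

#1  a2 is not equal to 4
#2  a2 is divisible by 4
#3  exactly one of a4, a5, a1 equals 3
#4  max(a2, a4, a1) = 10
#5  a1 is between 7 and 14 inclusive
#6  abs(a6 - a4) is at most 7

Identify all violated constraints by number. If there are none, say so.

#1 a2 = 4, but 4 is required to differ  fails
#2 4 / 4 = 1, so 4 divides 4  holds
#3 a4=2, a5=1, a1=11; 0 of them equal 3, not exactly one  fails
#4 max(4, 2, 11) = 11, not 10  fails
#5 a1 = 11 lies in [7, 14]  holds
#6 abs(8 - 2) = 6; 6 ≤ 7  holds

The assignment fails constraints 1, 3, 4.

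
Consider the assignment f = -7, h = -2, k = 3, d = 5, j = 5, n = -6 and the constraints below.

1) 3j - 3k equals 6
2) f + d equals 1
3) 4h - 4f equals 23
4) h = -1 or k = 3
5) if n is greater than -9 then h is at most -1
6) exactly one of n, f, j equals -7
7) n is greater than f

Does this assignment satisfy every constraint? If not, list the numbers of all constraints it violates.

Constraints 2 and 3 do not hold.

1) 3j - 3k = 3(5) - 3(3) = 6 — holds.
2) f + d = -7 + 5 = -2, not 1 — fails.
3) 4h - 4f = 4(-2) - 4(-7) = 20, not 23 — fails.
4) h = -2 ≠ -1, but k = 3 = 3 (second disjunct) — holds.
5) n = -6 > -9, so we need h ≤ -1; h = -2 ≤ -1 — holds.
6) n=-6, f=-7, j=5; 1 of them equals -7 — holds.
7) n = -6, f = -7; -6 > -7 — holds.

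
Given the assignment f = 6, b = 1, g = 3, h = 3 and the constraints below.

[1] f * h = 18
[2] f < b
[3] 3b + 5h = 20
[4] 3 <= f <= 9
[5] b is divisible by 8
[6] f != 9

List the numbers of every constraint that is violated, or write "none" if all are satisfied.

[1] f * h = 6 * 3 = 18  ✓
[2] f = 6, b = 1; 6 ≥ 1 (want <)  ✗
[3] 3b + 5h = 3(1) + 5(3) = 18, not 20  ✗
[4] f = 6 lies in [3, 9]  ✓
[5] 1 = 8*0 + 1, so 8 does not divide 1  ✗
[6] f = 6, and 6 ≠ 9  ✓

No — constraints 2, 3, 5 are not satisfied.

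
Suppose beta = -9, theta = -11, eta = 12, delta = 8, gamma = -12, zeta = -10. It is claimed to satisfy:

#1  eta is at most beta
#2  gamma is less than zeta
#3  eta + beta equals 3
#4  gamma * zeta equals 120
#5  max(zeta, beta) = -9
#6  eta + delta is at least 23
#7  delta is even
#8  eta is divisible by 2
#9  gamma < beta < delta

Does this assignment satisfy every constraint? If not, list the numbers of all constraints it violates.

#1 eta = 12, beta = -9; 12 > -9 (want ≤) — violated.
#2 gamma = -12, zeta = -10; -12 < -10 — satisfied.
#3 eta + beta = 12 + (-9) = 3 — satisfied.
#4 gamma * zeta = -12 * (-10) = 120 — satisfied.
#5 max(-10, -9) = -9 — satisfied.
#6 eta + delta = 12 + 8 = 20; 20 < 23, bound 23 not met — violated.
#7 delta = 8 is even — satisfied.
#8 12 / 2 = 6, so 2 divides 12 — satisfied.
#9 values -12 < -9 < 8 — satisfied.

Violated: 1 and 6.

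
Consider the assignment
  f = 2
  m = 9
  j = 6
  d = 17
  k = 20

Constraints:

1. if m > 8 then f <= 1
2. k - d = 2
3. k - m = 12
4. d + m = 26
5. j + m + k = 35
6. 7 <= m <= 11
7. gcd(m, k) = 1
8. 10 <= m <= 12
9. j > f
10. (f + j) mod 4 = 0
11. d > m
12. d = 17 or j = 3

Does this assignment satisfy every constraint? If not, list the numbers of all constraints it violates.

Constraints 1, 2, 3, and 8 are violated.

1. m = 9 > 8, so we need f ≤ 1; but f = 2 > 1  no
2. k - d = 20 - 17 = 3, not 2  no
3. k - m = 20 - 9 = 11, not 12  no
4. d + m = 17 + 9 = 26  yes
5. j + m + k = 6 + 9 + 20 = 35  yes
6. m = 9 lies in [7, 11]  yes
7. gcd(9, 20) = 1  yes
8. m = 9 is outside [10, 12]  no
9. j = 6, f = 2; 6 > 2  yes
10. f + j = 8; 8 mod 4 = 0  yes
11. d = 17, m = 9; 17 > 9  yes
12. d = 17 = 17 (first disjunct)  yes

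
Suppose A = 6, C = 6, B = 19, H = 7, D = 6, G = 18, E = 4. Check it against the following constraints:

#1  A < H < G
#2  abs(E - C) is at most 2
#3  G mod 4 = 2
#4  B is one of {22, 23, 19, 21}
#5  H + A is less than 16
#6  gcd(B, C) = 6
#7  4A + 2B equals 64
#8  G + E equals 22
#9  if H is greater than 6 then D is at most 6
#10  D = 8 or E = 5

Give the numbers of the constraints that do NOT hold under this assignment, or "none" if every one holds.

Constraints 6, 7, 10 do not hold.

#1 values 6 < 7 < 18  yes
#2 abs(4 - 6) = 2; 2 ≤ 2  yes
#3 18 mod 4 = 2  yes
#4 B = 19 is in {22, 23, 19, 21}  yes
#5 H + A = 7 + 6 = 13; 13 < 16  yes
#6 gcd(19, 6) = 1, not 6  no
#7 4A + 2B = 4(6) + 2(19) = 62, not 64  no
#8 G + E = 18 + 4 = 22  yes
#9 H = 7 > 6, so we need D ≤ 6; D = 6 ≤ 6  yes
#10 D = 6 ≠ 8 and E = 4 ≠ 5; both disjuncts false  no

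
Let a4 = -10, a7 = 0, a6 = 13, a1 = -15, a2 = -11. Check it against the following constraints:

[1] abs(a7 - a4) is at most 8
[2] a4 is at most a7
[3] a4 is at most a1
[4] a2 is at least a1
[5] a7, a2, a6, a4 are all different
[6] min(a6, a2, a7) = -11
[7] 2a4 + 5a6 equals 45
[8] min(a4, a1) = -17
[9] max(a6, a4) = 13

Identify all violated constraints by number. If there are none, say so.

No — constraints 1, 3, 8 are not satisfied.

[1] abs(0 - (-10)) = 10; 10 > 8, exceeds bound 8  ✗
[2] a4 = -10, a7 = 0; -10 ≤ 0  ✓
[3] a4 = -10, a1 = -15; -10 > -15 (want ≤)  ✗
[4] a2 = -11, a1 = -15; -11 ≥ -15  ✓
[5] values 0, -11, 13, -10 are pairwise distinct  ✓
[6] min(13, -11, 0) = -11  ✓
[7] 2a4 + 5a6 = 2(-10) + 5(13) = 45  ✓
[8] min(-10, -15) = -15, not -17  ✗
[9] max(13, -10) = 13  ✓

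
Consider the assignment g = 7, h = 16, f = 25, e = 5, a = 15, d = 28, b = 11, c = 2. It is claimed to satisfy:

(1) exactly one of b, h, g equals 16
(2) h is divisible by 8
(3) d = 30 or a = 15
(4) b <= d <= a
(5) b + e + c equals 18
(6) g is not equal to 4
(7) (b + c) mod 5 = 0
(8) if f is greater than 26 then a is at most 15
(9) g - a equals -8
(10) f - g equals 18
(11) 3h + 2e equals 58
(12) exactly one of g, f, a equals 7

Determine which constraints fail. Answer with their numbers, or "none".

(1) b=11, h=16, g=7; 1 of them equals 16  yes
(2) 16 / 8 = 2, so 8 divides 16  yes
(3) d = 28 ≠ 30, but a = 15 = 15 (second disjunct)  yes
(4) values 11, 28, 15; d = 28 is not <= a = 15  no
(5) b + e + c = 11 + 5 + 2 = 18  yes
(6) g = 7, and 7 ≠ 4  yes
(7) b + c = 13; 13 mod 5 = 3, not 0  no
(8) f = 25, not > 26; antecedent false, conditional vacuously true  yes
(9) g - a = 7 - 15 = -8  yes
(10) f - g = 25 - 7 = 18  yes
(11) 3h + 2e = 3(16) + 2(5) = 58  yes
(12) g=7, f=25, a=15; 1 of them equals 7  yes

Violated: 4 and 7.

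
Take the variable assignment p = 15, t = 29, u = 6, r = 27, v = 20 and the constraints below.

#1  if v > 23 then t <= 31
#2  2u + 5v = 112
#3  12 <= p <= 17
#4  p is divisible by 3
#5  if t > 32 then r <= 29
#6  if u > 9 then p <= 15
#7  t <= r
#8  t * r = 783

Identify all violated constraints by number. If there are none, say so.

No — constraint 7 is not satisfied.

#1 v = 20, not > 23; antecedent false, conditional vacuously true  OK
#2 2u + 5v = 2(6) + 5(20) = 112  OK
#3 p = 15 lies in [12, 17]  OK
#4 15 / 3 = 5, so 3 divides 15  OK
#5 t = 29, not > 32; antecedent false, conditional vacuously true  OK
#6 u = 6, not > 9; antecedent false, conditional vacuously true  OK
#7 t = 29, r = 27; 29 > 27 (want ≤)  FAIL
#8 t * r = 29 * 27 = 783  OK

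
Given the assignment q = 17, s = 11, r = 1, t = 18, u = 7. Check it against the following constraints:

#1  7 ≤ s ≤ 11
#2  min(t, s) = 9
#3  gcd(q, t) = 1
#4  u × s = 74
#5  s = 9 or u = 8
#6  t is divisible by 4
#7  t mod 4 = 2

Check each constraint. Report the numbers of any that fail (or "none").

The assignment fails constraints 2, 4, 5, and 6.

#1 s = 11 lies in [7, 11]  true
#2 min(18, 11) = 11, not 9  false
#3 gcd(17, 18) = 1  true
#4 u × s = 7 × 11 = 77, not 74  false
#5 s = 11 ≠ 9 and u = 7 ≠ 8; both disjuncts false  false
#6 18 = 4×4 + 2, so 4 does not divide 18  false
#7 18 mod 4 = 2  true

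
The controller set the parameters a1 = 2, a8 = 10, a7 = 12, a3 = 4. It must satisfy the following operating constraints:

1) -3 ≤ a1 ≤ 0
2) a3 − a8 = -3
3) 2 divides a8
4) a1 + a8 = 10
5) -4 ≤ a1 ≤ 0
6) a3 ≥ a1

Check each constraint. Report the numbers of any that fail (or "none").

Constraints 1, 2, 4, 5 are violated.

1) a1 = 2 is outside [-3, 0]  fails
2) a3 − a8 = 4 − 10 = -6, not -3  fails
3) 10 / 2 = 5, so 2 divides 10  holds
4) a1 + a8 = 2 + 10 = 12, not 10  fails
5) a1 = 2 is outside [-4, 0]  fails
6) a3 = 4, a1 = 2; 4 ≥ 2  holds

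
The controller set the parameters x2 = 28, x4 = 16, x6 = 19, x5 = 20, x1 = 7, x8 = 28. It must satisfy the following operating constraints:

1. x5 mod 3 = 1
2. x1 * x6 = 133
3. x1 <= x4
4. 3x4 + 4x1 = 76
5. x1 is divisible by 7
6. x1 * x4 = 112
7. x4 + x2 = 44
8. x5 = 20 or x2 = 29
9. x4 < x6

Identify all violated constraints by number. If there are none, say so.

Constraint 1 does not hold.

1. 20 mod 3 = 2, not 1 — fails.
2. x1 * x6 = 7 * 19 = 133 — holds.
3. x1 = 7, x4 = 16; 7 ≤ 16 — holds.
4. 3x4 + 4x1 = 3(16) + 4(7) = 76 — holds.
5. 7 / 7 = 1, so 7 divides 7 — holds.
6. x1 * x4 = 7 * 16 = 112 — holds.
7. x4 + x2 = 16 + 28 = 44 — holds.
8. x5 = 20 = 20 (first disjunct) — holds.
9. x4 = 16, x6 = 19; 16 < 19 — holds.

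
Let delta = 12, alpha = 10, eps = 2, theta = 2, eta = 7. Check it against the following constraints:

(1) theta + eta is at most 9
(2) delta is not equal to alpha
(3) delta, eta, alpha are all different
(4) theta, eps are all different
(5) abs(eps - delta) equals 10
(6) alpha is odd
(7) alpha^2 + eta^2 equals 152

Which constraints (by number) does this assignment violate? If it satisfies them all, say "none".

(1) theta + eta = 2 + 7 = 9; 9 ≤ 9 — holds.
(2) delta = 12, alpha = 10; distinct — holds.
(3) values 12, 7, 10 are pairwise distinct — holds.
(4) theta = eps = 2, not all different — does not hold.
(5) abs(2 - 12) = 10 — holds.
(6) alpha = 10 is even — does not hold.
(7) alpha^2 + eta^2 = 10^2 + 7^2 = 100 + 49 = 149, not 152 — does not hold.

Violated: 4, 6, 7.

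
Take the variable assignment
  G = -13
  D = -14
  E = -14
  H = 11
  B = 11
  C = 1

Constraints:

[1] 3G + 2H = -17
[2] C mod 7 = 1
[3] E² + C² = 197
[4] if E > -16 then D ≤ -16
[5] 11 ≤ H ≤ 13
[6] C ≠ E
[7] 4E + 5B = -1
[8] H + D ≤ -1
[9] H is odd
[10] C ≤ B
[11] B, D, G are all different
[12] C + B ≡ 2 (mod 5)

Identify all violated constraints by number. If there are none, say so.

[1] 3G + 2H = 3(-13) + 2(11) = -17 — OK.
[2] 1 mod 7 = 1 — OK.
[3] E² + C² = (-14)² + 1² = 196 + 1 = 197 — OK.
[4] E = -14 > -16, so we need D ≤ -16; but D = -14 > -16 — violated.
[5] H = 11 lies in [11, 13] — OK.
[6] C = 1, E = -14; distinct — OK.
[7] 4E + 5B = 4(-14) + 5(11) = -1 — OK.
[8] H + D = 11 + (-14) = -3; -3 ≤ -1 — OK.
[9] H = 11 is odd — OK.
[10] C = 1, B = 11; 1 ≤ 11 — OK.
[11] values 11, -14, -13 are pairwise distinct — OK.
[12] C + B = 12; 12 mod 5 = 2 — OK.

Constraint 4 is violated.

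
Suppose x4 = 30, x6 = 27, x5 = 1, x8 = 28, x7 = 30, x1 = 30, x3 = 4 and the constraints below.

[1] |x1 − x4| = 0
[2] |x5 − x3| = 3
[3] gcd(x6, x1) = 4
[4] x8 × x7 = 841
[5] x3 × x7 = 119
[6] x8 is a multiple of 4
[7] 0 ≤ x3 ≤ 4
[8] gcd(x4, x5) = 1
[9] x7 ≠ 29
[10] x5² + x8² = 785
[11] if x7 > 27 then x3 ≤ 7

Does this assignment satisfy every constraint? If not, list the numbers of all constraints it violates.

[1] |30 − 30| = 0 — OK.
[2] |1 − 4| = 3 — OK.
[3] gcd(27, 30) = 3, not 4 — violated.
[4] x8 × x7 = 28 × 30 = 840, not 841 — violated.
[5] x3 × x7 = 4 × 30 = 120, not 119 — violated.
[6] 28 / 4 = 7, so 4 divides 28 — OK.
[7] x3 = 4 lies in [0, 4] — OK.
[8] gcd(30, 1) = 1 — OK.
[9] x7 = 30, and 30 ≠ 29 — OK.
[10] x5² + x8² = 1² + 28² = 1 + 784 = 785 — OK.
[11] x7 = 30 > 27, so we need x3 ≤ 7; x3 = 4 ≤ 7 — OK.

The assignment fails constraints 3, 4, 5.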